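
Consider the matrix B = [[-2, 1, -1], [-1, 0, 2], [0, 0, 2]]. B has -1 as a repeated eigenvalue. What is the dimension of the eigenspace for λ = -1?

B + 1I = [[-1, 1, -1], [-1, 1, 2], [0, 0, 3]].
This matrix has rank 2, so its null space has dimension 3 − 2 = 1.

1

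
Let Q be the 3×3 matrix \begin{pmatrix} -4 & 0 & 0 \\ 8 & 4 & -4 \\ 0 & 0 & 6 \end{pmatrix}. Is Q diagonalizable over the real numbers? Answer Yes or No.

Yes

Characteristic polynomial: p(λ) = λ^3 - 6λ^2 - 16λ + 96 = (λ - 6)(λ - 4)(λ + 4).
All 3 eigenvalues are distinct, so Q is diagonalizable.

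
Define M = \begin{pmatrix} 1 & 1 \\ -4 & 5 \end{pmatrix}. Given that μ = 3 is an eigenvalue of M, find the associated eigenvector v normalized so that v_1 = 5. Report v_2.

M − 3I = [[-2, 1], [-4, 2]].
Solving (M − 3I)v = 0 gives the eigenspace spanned by (5, 10).
With v_1 = 5, v = (5, 10), so v_2 = 10.

10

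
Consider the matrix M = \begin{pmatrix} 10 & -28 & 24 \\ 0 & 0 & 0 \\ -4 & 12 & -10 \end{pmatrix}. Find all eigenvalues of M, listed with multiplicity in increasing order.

Characteristic polynomial: p(r) = r^3 - 4r = r(r - 2)(r + 2).
Roots (with multiplicity): -2, 0, 2.

-2, 0, 2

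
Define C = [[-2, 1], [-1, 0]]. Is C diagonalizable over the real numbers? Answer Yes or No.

Characteristic polynomial: p(r) = r^2 + 2r + 1 = (r + 1)^2.
r = -1 has algebraic multiplicity 2; rank(C + 1I) = 1, so geometric multiplicity = 1.
Geometric multiplicity < algebraic multiplicity, so C is not diagonalizable.

No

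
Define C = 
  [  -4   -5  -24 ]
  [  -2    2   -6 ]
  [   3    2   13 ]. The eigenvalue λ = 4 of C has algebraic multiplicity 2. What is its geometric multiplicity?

1

C − 4I = [[-8, -5, -24], [-2, -2, -6], [3, 2, 9]].
This matrix has rank 2, so its null space has dimension 3 − 2 = 1.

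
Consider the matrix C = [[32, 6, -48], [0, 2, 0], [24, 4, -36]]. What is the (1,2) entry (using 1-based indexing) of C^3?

24

Characteristic polynomial: μ^3 + 2μ^2 - 8μ = μ(μ - 2)(μ + 4), so the eigenvalues are -4, 0, 2.
μ=0: eigenvector (3, 0, 2).
μ=2: eigenvector (3, 1, 2).
μ=-4: eigenvector (4, 0, 3).
P = [[3, 3, 4], [0, 1, 0], [2, 2, 3]], D = diag(0, 2, -4), P⁻¹ = [[3, -1, -4], [0, 1, 0], [-2, 0, 3]].
C³ = P·diag(0, 8, -64)·P⁻¹ = [[512, 24, -768], [0, 8, 0], [384, 16, -576]].
The requested entry is 24.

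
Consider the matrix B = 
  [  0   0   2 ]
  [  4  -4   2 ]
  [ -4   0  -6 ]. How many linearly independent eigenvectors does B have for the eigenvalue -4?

B + 4I = [[4, 0, 2], [4, 0, 2], [-4, 0, -2]].
This matrix has rank 1, so its null space has dimension 3 − 1 = 2.

2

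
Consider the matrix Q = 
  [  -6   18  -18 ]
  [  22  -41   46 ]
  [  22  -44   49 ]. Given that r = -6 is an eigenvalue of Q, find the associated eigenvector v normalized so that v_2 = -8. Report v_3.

-8

Q + 6I = [[0, 18, -18], [22, -35, 46], [22, -44, 55]].
Solving (Q + 6I)v = 0 gives the eigenspace spanned by (4, -8, -8).
With v_2 = -8, v = (4, -8, -8), so v_3 = -8.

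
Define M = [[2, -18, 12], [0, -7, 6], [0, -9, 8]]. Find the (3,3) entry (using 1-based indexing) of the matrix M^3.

Characteristic polynomial: λ^3 - 3λ^2 + 4 = (λ - 2)^2(λ + 1), so the eigenvalues are -1, 2, 2.
λ=2: eigenvector (1, 0, 0).
λ=2: eigenvector (2, 2, 3).
λ=-1: eigenvector (-2, -1, -1).
P = [[1, 2, -2], [0, 2, -1], [0, 3, -1]], D = diag(2, 2, -1), P⁻¹ = [[1, -4, 2], [0, -1, 1], [0, -3, 2]].
M³ = P·diag(8, 8, -1)·P⁻¹ = [[8, -54, 36], [0, -19, 18], [0, -27, 26]].
The requested entry is 26.

26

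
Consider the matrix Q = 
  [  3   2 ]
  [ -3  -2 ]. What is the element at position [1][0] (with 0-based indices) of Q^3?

-3

Characteristic polynomial: s^2 - s = s(s - 1), so the eigenvalues are 0, 1.
s=1: eigenvector (-1, 1).
s=0: eigenvector (-2, 3).
P = [[-1, -2], [1, 3]], D = diag(1, 0), P⁻¹ = [[-3, -2], [1, 1]].
Q³ = P·diag(1, 0)·P⁻¹ = [[3, 2], [-3, -2]].
The requested entry is -3.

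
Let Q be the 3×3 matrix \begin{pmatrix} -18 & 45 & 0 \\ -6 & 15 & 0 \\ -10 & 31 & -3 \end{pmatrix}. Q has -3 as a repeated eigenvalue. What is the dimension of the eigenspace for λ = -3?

Q + 3I = [[-15, 45, 0], [-6, 18, 0], [-10, 31, 0]].
This matrix has rank 2, so its null space has dimension 3 − 2 = 1.

1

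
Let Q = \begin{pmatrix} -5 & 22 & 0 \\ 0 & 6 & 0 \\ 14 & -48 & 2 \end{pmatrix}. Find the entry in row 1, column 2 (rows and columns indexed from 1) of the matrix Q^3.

Characteristic polynomial: r^3 - 3r^2 - 28r + 60 = (r - 6)(r - 2)(r + 5), so the eigenvalues are -5, 2, 6.
r=-5: eigenvector (1, 0, -2).
r=2: eigenvector (0, 0, 1).
r=6: eigenvector (-2, -1, 5).
P = [[1, 0, -2], [0, 0, -1], [-2, 1, 5]], D = diag(-5, 2, 6), P⁻¹ = [[1, -2, 0], [2, 1, 1], [0, -1, 0]].
Q³ = P·diag(-125, 8, 216)·P⁻¹ = [[-125, 682, 0], [0, 216, 0], [266, -1572, 8]].
The requested entry is 682.

682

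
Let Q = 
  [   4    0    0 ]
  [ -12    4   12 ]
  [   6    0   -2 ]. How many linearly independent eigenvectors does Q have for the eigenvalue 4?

2

Q − 4I = [[0, 0, 0], [-12, 0, 12], [6, 0, -6]].
This matrix has rank 1, so its null space has dimension 3 − 1 = 2.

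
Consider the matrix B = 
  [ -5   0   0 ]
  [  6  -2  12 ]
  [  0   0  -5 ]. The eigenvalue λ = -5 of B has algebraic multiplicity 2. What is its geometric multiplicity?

B + 5I = [[0, 0, 0], [6, 3, 12], [0, 0, 0]].
This matrix has rank 1, so its null space has dimension 3 − 1 = 2.

2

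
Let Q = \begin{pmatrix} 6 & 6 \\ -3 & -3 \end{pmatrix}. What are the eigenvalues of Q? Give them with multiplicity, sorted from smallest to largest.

Characteristic polynomial: p(λ) = λ^2 - 3λ = λ(λ - 3).
Roots (with multiplicity): 0, 3.

0, 3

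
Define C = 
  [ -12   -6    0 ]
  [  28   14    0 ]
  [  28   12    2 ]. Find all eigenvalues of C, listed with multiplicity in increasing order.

0, 2, 2

Characteristic polynomial: p(r) = r^3 - 4r^2 + 4r = r(r - 2)^2.
Roots (with multiplicity): 0, 2, 2.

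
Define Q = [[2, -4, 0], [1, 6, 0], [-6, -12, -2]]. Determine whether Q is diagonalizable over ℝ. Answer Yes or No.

Characteristic polynomial: p(t) = t^3 - 6t^2 + 32 = (t - 4)^2(t + 2).
t = 4 has algebraic multiplicity 2; rank(Q − 4I) = 2, so geometric multiplicity = 1.
Geometric multiplicity < algebraic multiplicity, so Q is not diagonalizable.

No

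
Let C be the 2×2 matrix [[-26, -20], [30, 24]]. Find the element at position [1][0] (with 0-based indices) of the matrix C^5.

Characteristic polynomial: s^2 + 2s - 24 = (s - 4)(s + 6), so the eigenvalues are -6, 4.
s=4: eigenvector (-2, 3).
s=-6: eigenvector (-1, 1).
P = [[-2, -1], [3, 1]], D = diag(4, -6), P⁻¹ = [[1, 1], [-3, -2]].
C⁵ = P·diag(1024, -7776)·P⁻¹ = [[-25376, -17600], [26400, 18624]].
The requested entry is 26400.

26400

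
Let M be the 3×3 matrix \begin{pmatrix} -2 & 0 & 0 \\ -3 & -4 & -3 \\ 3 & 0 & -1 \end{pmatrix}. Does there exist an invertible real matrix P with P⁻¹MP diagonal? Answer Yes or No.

Characteristic polynomial: p(s) = s^3 + 7s^2 + 14s + 8 = (s + 1)(s + 2)(s + 4).
All 3 eigenvalues are distinct, so M is diagonalizable.

Yes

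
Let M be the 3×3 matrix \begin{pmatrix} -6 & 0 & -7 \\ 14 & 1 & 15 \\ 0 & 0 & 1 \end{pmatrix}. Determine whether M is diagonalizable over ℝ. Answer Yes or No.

No

Characteristic polynomial: p(μ) = μ^3 + 4μ^2 - 11μ + 6 = (μ - 1)^2(μ + 6).
μ = 1 has algebraic multiplicity 2; rank(M − 1I) = 2, so geometric multiplicity = 1.
Geometric multiplicity < algebraic multiplicity, so M is not diagonalizable.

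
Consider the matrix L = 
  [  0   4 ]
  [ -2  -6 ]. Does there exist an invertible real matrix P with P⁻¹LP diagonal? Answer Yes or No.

Yes

Characteristic polynomial: p(r) = r^2 + 6r + 8 = (r + 2)(r + 4).
All 2 eigenvalues are distinct, so L is diagonalizable.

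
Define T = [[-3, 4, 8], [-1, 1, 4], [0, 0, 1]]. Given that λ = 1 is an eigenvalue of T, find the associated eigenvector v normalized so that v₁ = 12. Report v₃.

T − 1I = [[-4, 4, 8], [-1, 0, 4], [0, 0, 0]].
Solving (T − 1I)v = 0 gives the eigenspace spanned by (12, 6, 3).
With v₁ = 12, v = (12, 6, 3), so v₃ = 3.

3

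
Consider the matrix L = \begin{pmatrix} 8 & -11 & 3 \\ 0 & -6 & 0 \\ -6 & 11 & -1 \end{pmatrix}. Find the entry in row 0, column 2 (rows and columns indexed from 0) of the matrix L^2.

21

Characteristic polynomial: λ^3 - λ^2 - 32λ + 60 = (λ - 5)(λ - 2)(λ + 6), so the eigenvalues are -6, 2, 5.
λ=2: eigenvector (1, 0, -2).
λ=5: eigenvector (1, 0, -1).
λ=-6: eigenvector (1, 1, -1).
P = [[1, 1, 1], [0, 0, 1], [-2, -1, -1]], D = diag(2, 5, -6), P⁻¹ = [[-1, 0, -1], [2, -1, 1], [0, 1, 0]].
L² = P·diag(4, 25, 36)·P⁻¹ = [[46, 11, 21], [0, 36, 0], [-42, -11, -17]].
The requested entry is 21.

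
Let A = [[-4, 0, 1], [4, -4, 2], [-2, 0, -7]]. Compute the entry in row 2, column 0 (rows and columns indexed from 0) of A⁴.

Characteristic polynomial: r^3 + 15r^2 + 74r + 120 = (r + 4)(r + 5)(r + 6), so the eigenvalues are -6, -5, -4.
r=-6: eigenvector (-1, 0, 2).
r=-4: eigenvector (0, 1, 0).
r=-5: eigenvector (-1, 2, 1).
P = [[-1, 0, -1], [0, 1, 2], [2, 0, 1]], D = diag(-6, -4, -5), P⁻¹ = [[1, 0, 1], [4, 1, 2], [-2, 0, -1]].
A⁴ = P·diag(1296, 256, 625)·P⁻¹ = [[-46, 0, -671], [-1476, 256, -738], [1342, 0, 1967]].
The requested entry is 1342.

1342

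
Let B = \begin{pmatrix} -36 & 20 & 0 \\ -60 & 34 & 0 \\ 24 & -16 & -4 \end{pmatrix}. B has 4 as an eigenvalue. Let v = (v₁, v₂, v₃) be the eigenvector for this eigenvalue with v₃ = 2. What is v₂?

-4

B − 4I = [[-40, 20, 0], [-60, 30, 0], [24, -16, -8]].
Solving (B − 4I)v = 0 gives the eigenspace spanned by (-2, -4, 2).
With v₃ = 2, v = (-2, -4, 2), so v₂ = -4.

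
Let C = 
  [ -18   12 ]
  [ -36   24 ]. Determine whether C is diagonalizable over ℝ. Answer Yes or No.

Characteristic polynomial: p(λ) = λ^2 - 6λ = λ(λ - 6).
All 2 eigenvalues are distinct, so C is diagonalizable.

Yes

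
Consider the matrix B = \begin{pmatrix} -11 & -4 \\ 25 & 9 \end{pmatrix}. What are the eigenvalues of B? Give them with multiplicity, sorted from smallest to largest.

-1, -1

Characteristic polynomial: p(r) = r^2 + 2r + 1 = (r + 1)^2.
Roots (with multiplicity): -1, -1.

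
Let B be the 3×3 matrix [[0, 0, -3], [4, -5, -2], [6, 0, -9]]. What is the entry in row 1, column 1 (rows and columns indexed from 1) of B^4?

-1134

Characteristic polynomial: λ^3 + 14λ^2 + 63λ + 90 = (λ + 3)(λ + 5)(λ + 6), so the eigenvalues are -6, -5, -3.
λ=-6: eigenvector (-1, 0, -2).
λ=-3: eigenvector (1, 1, 1).
λ=-5: eigenvector (0, 1, 0).
P = [[-1, 1, 0], [0, 1, 1], [-2, 1, 0]], D = diag(-6, -3, -5), P⁻¹ = [[1, 0, -1], [2, 0, -1], [-2, 1, 1]].
B⁴ = P·diag(1296, 81, 625)·P⁻¹ = [[-1134, 0, 1215], [-1088, 625, 544], [-2430, 0, 2511]].
The requested entry is -1134.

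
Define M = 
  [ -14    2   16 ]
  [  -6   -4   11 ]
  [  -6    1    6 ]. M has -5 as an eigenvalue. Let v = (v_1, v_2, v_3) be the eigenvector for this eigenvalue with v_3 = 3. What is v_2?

M + 5I = [[-9, 2, 16], [-6, 1, 11], [-6, 1, 11]].
Solving (M + 5I)v = 0 gives the eigenspace spanned by (6, 3, 3).
With v_3 = 3, v = (6, 3, 3), so v_2 = 3.

3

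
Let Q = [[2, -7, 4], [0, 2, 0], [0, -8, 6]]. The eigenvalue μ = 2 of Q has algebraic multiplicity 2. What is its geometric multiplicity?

1

Q − 2I = [[0, -7, 4], [0, 0, 0], [0, -8, 4]].
This matrix has rank 2, so its null space has dimension 3 − 2 = 1.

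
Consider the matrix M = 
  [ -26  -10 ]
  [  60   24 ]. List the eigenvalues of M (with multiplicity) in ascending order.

-6, 4

Characteristic polynomial: p(t) = t^2 + 2t - 24 = (t - 4)(t + 6).
Roots (with multiplicity): -6, 4.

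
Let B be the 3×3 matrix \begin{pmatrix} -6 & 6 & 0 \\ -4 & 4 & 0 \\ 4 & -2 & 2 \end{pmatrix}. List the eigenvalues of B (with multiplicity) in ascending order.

Characteristic polynomial: p(λ) = λ^3 - 4λ = λ(λ - 2)(λ + 2).
Roots (with multiplicity): -2, 0, 2.

-2, 0, 2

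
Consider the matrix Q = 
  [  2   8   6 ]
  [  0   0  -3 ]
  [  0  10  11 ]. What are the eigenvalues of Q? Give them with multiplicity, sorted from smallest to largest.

Characteristic polynomial: p(t) = t^3 - 13t^2 + 52t - 60 = (t - 6)(t - 5)(t - 2).
Roots (with multiplicity): 2, 5, 6.

2, 5, 6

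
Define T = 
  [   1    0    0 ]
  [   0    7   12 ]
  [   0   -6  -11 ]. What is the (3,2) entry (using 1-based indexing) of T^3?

-126

Characteristic polynomial: s^3 + 3s^2 - 9s + 5 = (s - 1)^2(s + 5), so the eigenvalues are -5, 1, 1.
s=1: eigenvector (1, 0, 0).
s=-5: eigenvector (0, 1, -1).
s=1: eigenvector (0, 2, -1).
P = [[1, 0, 0], [0, 1, 2], [0, -1, -1]], D = diag(1, -5, 1), P⁻¹ = [[1, 0, 0], [0, -1, -2], [0, 1, 1]].
T³ = P·diag(1, -125, 1)·P⁻¹ = [[1, 0, 0], [0, 127, 252], [0, -126, -251]].
The requested entry is -126.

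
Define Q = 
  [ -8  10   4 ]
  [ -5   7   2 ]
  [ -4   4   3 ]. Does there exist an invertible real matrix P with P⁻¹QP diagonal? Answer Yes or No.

Yes

Characteristic polynomial: p(λ) = λ^3 - 2λ^2 - λ + 2 = (λ - 2)(λ - 1)(λ + 1).
All 3 eigenvalues are distinct, so Q is diagonalizable.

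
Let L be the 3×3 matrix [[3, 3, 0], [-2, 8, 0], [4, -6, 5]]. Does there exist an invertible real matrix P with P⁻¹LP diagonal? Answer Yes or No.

Characteristic polynomial: p(r) = r^3 - 16r^2 + 85r - 150 = (r - 6)(r - 5)^2.
r = 5 has algebraic multiplicity 2; rank(L − 5I) = 1, so geometric multiplicity = 2.
Every eigenvalue has geometric = algebraic multiplicity, so L is diagonalizable.

Yes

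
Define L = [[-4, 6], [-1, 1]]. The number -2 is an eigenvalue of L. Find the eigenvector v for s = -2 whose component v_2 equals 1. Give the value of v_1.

L + 2I = [[-2, 6], [-1, 3]].
Solving (L + 2I)v = 0 gives the eigenspace spanned by (3, 1).
With v_2 = 1, v = (3, 1), so v_1 = 3.

3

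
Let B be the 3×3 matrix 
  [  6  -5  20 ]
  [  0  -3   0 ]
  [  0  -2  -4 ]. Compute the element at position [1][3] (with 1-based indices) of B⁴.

2080

Characteristic polynomial: μ^3 + μ^2 - 30μ - 72 = (μ - 6)(μ + 3)(μ + 4), so the eigenvalues are -4, -3, 6.
μ=-3: eigenvector (5, 1, -2).
μ=6: eigenvector (1, 0, 0).
μ=-4: eigenvector (-2, 0, 1).
P = [[5, 1, -2], [1, 0, 0], [-2, 0, 1]], D = diag(-3, 6, -4), P⁻¹ = [[0, 1, 0], [1, -1, 2], [0, 2, 1]].
B⁴ = P·diag(81, 1296, 256)·P⁻¹ = [[1296, -1915, 2080], [0, 81, 0], [0, 350, 256]].
The requested entry is 2080.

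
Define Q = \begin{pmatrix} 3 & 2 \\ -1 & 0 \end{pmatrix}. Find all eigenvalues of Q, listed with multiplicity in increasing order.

Characteristic polynomial: p(μ) = μ^2 - 3μ + 2 = (μ - 2)(μ - 1).
Roots (with multiplicity): 1, 2.

1, 2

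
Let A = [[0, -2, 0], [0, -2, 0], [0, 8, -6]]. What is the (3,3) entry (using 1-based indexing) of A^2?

Characteristic polynomial: t^3 + 8t^2 + 12t = t(t + 2)(t + 6), so the eigenvalues are -6, -2, 0.
t=0: eigenvector (1, 0, 0).
t=-2: eigenvector (1, 1, 2).
t=-6: eigenvector (0, 0, 1).
P = [[1, 1, 0], [0, 1, 0], [0, 2, 1]], D = diag(0, -2, -6), P⁻¹ = [[1, -1, 0], [0, 1, 0], [0, -2, 1]].
A² = P·diag(0, 4, 36)·P⁻¹ = [[0, 4, 0], [0, 4, 0], [0, -64, 36]].
The requested entry is 36.

36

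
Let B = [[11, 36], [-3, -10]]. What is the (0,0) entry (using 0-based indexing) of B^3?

35

Characteristic polynomial: r^2 - r - 2 = (r - 2)(r + 1), so the eigenvalues are -1, 2.
r=2: eigenvector (4, -1).
r=-1: eigenvector (-3, 1).
P = [[4, -3], [-1, 1]], D = diag(2, -1), P⁻¹ = [[1, 3], [1, 4]].
B³ = P·diag(8, -1)·P⁻¹ = [[35, 108], [-9, -28]].
The requested entry is 35.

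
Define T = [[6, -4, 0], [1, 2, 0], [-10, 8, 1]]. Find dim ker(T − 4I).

1

T − 4I = [[2, -4, 0], [1, -2, 0], [-10, 8, -3]].
This matrix has rank 2, so its null space has dimension 3 − 2 = 1.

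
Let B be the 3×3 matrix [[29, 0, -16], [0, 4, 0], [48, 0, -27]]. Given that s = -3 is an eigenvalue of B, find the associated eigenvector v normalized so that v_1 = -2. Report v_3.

B + 3I = [[32, 0, -16], [0, 7, 0], [48, 0, -24]].
Solving (B + 3I)v = 0 gives the eigenspace spanned by (-2, 0, -4).
With v_1 = -2, v = (-2, 0, -4), so v_3 = -4.

-4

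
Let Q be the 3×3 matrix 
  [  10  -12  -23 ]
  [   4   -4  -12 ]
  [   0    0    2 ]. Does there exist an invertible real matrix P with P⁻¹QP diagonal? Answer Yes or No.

No

Characteristic polynomial: p(s) = s^3 - 8s^2 + 20s - 16 = (s - 4)(s - 2)^2.
s = 2 has algebraic multiplicity 2; rank(Q − 2I) = 2, so geometric multiplicity = 1.
Geometric multiplicity < algebraic multiplicity, so Q is not diagonalizable.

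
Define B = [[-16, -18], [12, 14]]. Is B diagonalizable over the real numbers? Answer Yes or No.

Characteristic polynomial: p(μ) = μ^2 + 2μ - 8 = (μ - 2)(μ + 4).
All 2 eigenvalues are distinct, so B is diagonalizable.

Yes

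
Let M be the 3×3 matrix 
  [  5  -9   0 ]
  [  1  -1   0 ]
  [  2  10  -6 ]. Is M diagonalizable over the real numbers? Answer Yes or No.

Characteristic polynomial: p(t) = t^3 + 2t^2 - 20t + 24 = (t - 2)^2(t + 6).
t = 2 has algebraic multiplicity 2; rank(M − 2I) = 2, so geometric multiplicity = 1.
Geometric multiplicity < algebraic multiplicity, so M is not diagonalizable.

No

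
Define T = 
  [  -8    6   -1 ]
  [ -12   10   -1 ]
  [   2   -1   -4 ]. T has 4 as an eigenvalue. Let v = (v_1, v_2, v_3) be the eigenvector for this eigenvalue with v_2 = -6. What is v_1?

T − 4I = [[-12, 6, -1], [-12, 6, -1], [2, -1, -8]].
Solving (T − 4I)v = 0 gives the eigenspace spanned by (-3, -6, 0).
With v_2 = -6, v = (-3, -6, 0), so v_1 = -3.

-3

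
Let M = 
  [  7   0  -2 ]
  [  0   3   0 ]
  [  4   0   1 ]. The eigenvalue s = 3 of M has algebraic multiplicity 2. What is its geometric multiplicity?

M − 3I = [[4, 0, -2], [0, 0, 0], [4, 0, -2]].
This matrix has rank 1, so its null space has dimension 3 − 1 = 2.

2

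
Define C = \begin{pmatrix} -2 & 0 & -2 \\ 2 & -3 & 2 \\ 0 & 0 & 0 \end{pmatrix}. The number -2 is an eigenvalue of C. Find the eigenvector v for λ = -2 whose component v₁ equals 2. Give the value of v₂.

4

C + 2I = [[0, 0, -2], [2, -1, 2], [0, 0, 2]].
Solving (C + 2I)v = 0 gives the eigenspace spanned by (2, 4, 0).
With v₁ = 2, v = (2, 4, 0), so v₂ = 4.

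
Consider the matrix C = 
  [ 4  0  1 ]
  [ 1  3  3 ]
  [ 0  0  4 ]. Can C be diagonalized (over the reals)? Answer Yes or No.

No

Characteristic polynomial: p(s) = s^3 - 11s^2 + 40s - 48 = (s - 4)^2(s - 3).
s = 4 has algebraic multiplicity 2; rank(C − 4I) = 2, so geometric multiplicity = 1.
Geometric multiplicity < algebraic multiplicity, so C is not diagonalizable.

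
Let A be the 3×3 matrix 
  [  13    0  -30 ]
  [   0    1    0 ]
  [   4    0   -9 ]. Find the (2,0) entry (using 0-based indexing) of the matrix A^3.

52

Characteristic polynomial: r^3 - 5r^2 + 7r - 3 = (r - 3)(r - 1)^2, so the eigenvalues are 1, 1, 3.
r=1: eigenvector (5, 0, 2).
r=1: eigenvector (0, 1, 0).
r=3: eigenvector (-3, 0, -1).
P = [[5, 0, -3], [0, 1, 0], [2, 0, -1]], D = diag(1, 1, 3), P⁻¹ = [[-1, 0, 3], [0, 1, 0], [-2, 0, 5]].
A³ = P·diag(1, 1, 27)·P⁻¹ = [[157, 0, -390], [0, 1, 0], [52, 0, -129]].
The requested entry is 52.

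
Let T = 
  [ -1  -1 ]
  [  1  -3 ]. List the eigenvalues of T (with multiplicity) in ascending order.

Characteristic polynomial: p(r) = r^2 + 4r + 4 = (r + 2)^2.
Roots (with multiplicity): -2, -2.

-2, -2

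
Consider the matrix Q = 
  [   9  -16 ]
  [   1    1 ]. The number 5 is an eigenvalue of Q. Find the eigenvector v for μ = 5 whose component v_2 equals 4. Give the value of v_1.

16

Q − 5I = [[4, -16], [1, -4]].
Solving (Q − 5I)v = 0 gives the eigenspace spanned by (16, 4).
With v_2 = 4, v = (16, 4), so v_1 = 16.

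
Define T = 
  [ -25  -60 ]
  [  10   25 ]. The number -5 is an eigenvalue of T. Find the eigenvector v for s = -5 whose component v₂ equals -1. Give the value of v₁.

T + 5I = [[-20, -60], [10, 30]].
Solving (T + 5I)v = 0 gives the eigenspace spanned by (3, -1).
With v₂ = -1, v = (3, -1), so v₁ = 3.

3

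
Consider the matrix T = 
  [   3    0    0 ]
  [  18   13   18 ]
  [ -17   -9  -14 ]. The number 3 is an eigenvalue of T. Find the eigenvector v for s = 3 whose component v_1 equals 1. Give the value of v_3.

-1

T − 3I = [[0, 0, 0], [18, 10, 18], [-17, -9, -17]].
Solving (T − 3I)v = 0 gives the eigenspace spanned by (1, 0, -1).
With v_1 = 1, v = (1, 0, -1), so v_3 = -1.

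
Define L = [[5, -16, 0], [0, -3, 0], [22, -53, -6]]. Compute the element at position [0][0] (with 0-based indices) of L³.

125

Characteristic polynomial: s^3 + 4s^2 - 27s - 90 = (s - 5)(s + 3)(s + 6), so the eigenvalues are -6, -3, 5.
s=5: eigenvector (1, 0, 2).
s=-6: eigenvector (0, 0, 1).
s=-3: eigenvector (2, 1, -3).
P = [[1, 0, 2], [0, 0, 1], [2, 1, -3]], D = diag(5, -6, -3), P⁻¹ = [[1, -2, 0], [-2, 7, 1], [0, 1, 0]].
L³ = P·diag(125, -216, -27)·P⁻¹ = [[125, -304, 0], [0, -27, 0], [682, -1931, -216]].
The requested entry is 125.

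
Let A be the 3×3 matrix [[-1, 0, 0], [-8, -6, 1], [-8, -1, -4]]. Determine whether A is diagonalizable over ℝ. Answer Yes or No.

Characteristic polynomial: p(r) = r^3 + 11r^2 + 35r + 25 = (r + 1)(r + 5)^2.
r = -5 has algebraic multiplicity 2; rank(A + 5I) = 2, so geometric multiplicity = 1.
Geometric multiplicity < algebraic multiplicity, so A is not diagonalizable.

No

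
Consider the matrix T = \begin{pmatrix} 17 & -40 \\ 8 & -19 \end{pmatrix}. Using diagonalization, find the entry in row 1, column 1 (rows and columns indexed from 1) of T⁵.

Characteristic polynomial: μ^2 + 2μ - 3 = (μ - 1)(μ + 3), so the eigenvalues are -3, 1.
μ=-3: eigenvector (2, 1).
μ=1: eigenvector (5, 2).
P = [[2, 5], [1, 2]], D = diag(-3, 1), P⁻¹ = [[-2, 5], [1, -2]].
T⁵ = P·diag(-243, 1)·P⁻¹ = [[977, -2440], [488, -1219]].
The requested entry is 977.

977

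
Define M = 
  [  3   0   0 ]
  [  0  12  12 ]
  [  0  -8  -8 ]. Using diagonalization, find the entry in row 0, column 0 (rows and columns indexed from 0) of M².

9

Characteristic polynomial: r^3 - 7r^2 + 12r = r(r - 4)(r - 3), so the eigenvalues are 0, 3, 4.
r=3: eigenvector (1, 0, 0).
r=0: eigenvector (0, 1, -1).
r=4: eigenvector (0, -3, 2).
P = [[1, 0, 0], [0, 1, -3], [0, -1, 2]], D = diag(3, 0, 4), P⁻¹ = [[1, 0, 0], [0, -2, -3], [0, -1, -1]].
M² = P·diag(9, 0, 16)·P⁻¹ = [[9, 0, 0], [0, 48, 48], [0, -32, -32]].
The requested entry is 9.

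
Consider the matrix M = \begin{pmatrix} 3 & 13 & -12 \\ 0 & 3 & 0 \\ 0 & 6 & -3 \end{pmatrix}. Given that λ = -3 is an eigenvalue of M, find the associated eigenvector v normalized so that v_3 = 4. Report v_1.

8

M + 3I = [[6, 13, -12], [0, 6, 0], [0, 6, 0]].
Solving (M + 3I)v = 0 gives the eigenspace spanned by (8, 0, 4).
With v_3 = 4, v = (8, 0, 4), so v_1 = 8.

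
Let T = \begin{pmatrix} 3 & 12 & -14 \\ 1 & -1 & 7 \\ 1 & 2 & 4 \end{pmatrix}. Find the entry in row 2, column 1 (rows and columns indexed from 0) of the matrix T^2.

18

Characteristic polynomial: r^3 - 6r^2 - 7r + 60 = (r - 5)(r - 4)(r + 3), so the eigenvalues are -3, 4, 5.
r=4: eigenvector (-2, 1, 1).
r=-3: eigenvector (-2, 1, 0).
r=5: eigenvector (-1, 1, 1).
P = [[-2, -2, -1], [1, 1, 1], [1, 0, 1]], D = diag(4, -3, 5), P⁻¹ = [[-1, -2, 1], [0, 1, -1], [1, 2, 0]].
T² = P·diag(16, 9, 25)·P⁻¹ = [[7, -4, -14], [9, 27, 7], [9, 18, 16]].
The requested entry is 18.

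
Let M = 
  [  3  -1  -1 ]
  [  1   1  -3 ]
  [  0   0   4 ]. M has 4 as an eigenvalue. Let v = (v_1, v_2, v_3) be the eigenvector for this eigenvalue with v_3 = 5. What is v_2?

-5

M − 4I = [[-1, -1, -1], [1, -3, -3], [0, 0, 0]].
Solving (M − 4I)v = 0 gives the eigenspace spanned by (0, -5, 5).
With v_3 = 5, v = (0, -5, 5), so v_2 = -5.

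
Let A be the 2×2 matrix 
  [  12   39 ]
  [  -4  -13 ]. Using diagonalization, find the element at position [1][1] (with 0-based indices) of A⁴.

13

Characteristic polynomial: r^2 + r = r(r + 1), so the eigenvalues are -1, 0.
r=0: eigenvector (13, -4).
r=-1: eigenvector (-3, 1).
P = [[13, -3], [-4, 1]], D = diag(0, -1), P⁻¹ = [[1, 3], [4, 13]].
A⁴ = P·diag(0, 1)·P⁻¹ = [[-12, -39], [4, 13]].
The requested entry is 13.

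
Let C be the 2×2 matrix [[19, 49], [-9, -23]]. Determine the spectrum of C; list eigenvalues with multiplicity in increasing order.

Characteristic polynomial: p(λ) = λ^2 + 4λ + 4 = (λ + 2)^2.
Roots (with multiplicity): -2, -2.

-2, -2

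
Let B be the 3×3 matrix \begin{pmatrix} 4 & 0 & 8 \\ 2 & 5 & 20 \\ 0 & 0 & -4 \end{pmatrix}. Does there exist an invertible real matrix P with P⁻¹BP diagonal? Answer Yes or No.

Yes

Characteristic polynomial: p(t) = t^3 - 5t^2 - 16t + 80 = (t - 5)(t - 4)(t + 4).
All 3 eigenvalues are distinct, so B is diagonalizable.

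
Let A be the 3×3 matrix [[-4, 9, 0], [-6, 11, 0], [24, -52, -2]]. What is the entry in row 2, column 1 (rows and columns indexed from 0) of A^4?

Characteristic polynomial: s^3 - 5s^2 - 4s + 20 = (s - 5)(s - 2)(s + 2), so the eigenvalues are -2, 2, 5.
s=2: eigenvector (3, 2, -8).
s=5: eigenvector (1, 1, -4).
s=-2: eigenvector (0, 0, 1).
P = [[3, 1, 0], [2, 1, 0], [-8, -4, 1]], D = diag(2, 5, -2), P⁻¹ = [[1, -1, 0], [-2, 3, 0], [0, 4, 1]].
A⁴ = P·diag(16, 625, 16)·P⁻¹ = [[-1202, 1827, 0], [-1218, 1843, 0], [4872, -7308, 16]].
The requested entry is -7308.

-7308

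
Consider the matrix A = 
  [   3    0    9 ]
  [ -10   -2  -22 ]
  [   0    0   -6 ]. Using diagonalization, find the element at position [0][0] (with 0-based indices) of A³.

27

Characteristic polynomial: r^3 + 5r^2 - 12r - 36 = (r - 3)(r + 2)(r + 6), so the eigenvalues are -6, -2, 3.
r=-6: eigenvector (-1, 3, 1).
r=-2: eigenvector (0, 1, 0).
r=3: eigenvector (1, -2, 0).
P = [[-1, 0, 1], [3, 1, -2], [1, 0, 0]], D = diag(-6, -2, 3), P⁻¹ = [[0, 0, 1], [2, 1, -1], [1, 0, 1]].
A³ = P·diag(-216, -8, 27)·P⁻¹ = [[27, 0, 243], [-70, -8, -694], [0, 0, -216]].
The requested entry is 27.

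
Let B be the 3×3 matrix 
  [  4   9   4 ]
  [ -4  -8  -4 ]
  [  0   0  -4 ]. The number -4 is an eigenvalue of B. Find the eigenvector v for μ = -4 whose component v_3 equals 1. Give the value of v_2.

4

B + 4I = [[8, 9, 4], [-4, -4, -4], [0, 0, 0]].
Solving (B + 4I)v = 0 gives the eigenspace spanned by (-5, 4, 1).
With v_3 = 1, v = (-5, 4, 1), so v_2 = 4.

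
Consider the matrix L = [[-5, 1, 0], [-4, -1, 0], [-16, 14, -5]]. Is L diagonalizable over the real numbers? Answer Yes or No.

No

Characteristic polynomial: p(s) = s^3 + 11s^2 + 39s + 45 = (s + 3)^2(s + 5).
s = -3 has algebraic multiplicity 2; rank(L + 3I) = 2, so geometric multiplicity = 1.
Geometric multiplicity < algebraic multiplicity, so L is not diagonalizable.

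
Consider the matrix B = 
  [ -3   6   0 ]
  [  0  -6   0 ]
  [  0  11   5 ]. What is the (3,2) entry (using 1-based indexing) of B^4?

-671

Characteristic polynomial: μ^3 + 4μ^2 - 27μ - 90 = (μ - 5)(μ + 3)(μ + 6), so the eigenvalues are -6, -3, 5.
μ=5: eigenvector (0, 0, 1).
μ=-6: eigenvector (-2, 1, -1).
μ=-3: eigenvector (1, 0, 0).
P = [[0, -2, 1], [0, 1, 0], [1, -1, 0]], D = diag(5, -6, -3), P⁻¹ = [[0, 1, 1], [0, 1, 0], [1, 2, 0]].
B⁴ = P·diag(625, 1296, 81)·P⁻¹ = [[81, -2430, 0], [0, 1296, 0], [0, -671, 625]].
The requested entry is -671.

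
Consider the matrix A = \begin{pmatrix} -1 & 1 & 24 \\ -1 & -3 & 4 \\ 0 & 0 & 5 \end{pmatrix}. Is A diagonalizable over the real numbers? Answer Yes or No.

No

Characteristic polynomial: p(μ) = μ^3 - μ^2 - 16μ - 20 = (μ - 5)(μ + 2)^2.
μ = -2 has algebraic multiplicity 2; rank(A + 2I) = 2, so geometric multiplicity = 1.
Geometric multiplicity < algebraic multiplicity, so A is not diagonalizable.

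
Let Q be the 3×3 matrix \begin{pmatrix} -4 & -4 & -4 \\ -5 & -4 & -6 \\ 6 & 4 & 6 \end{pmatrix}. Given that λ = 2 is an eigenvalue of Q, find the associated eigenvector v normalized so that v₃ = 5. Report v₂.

Q − 2I = [[-6, -4, -4], [-5, -6, -6], [6, 4, 4]].
Solving (Q − 2I)v = 0 gives the eigenspace spanned by (0, -5, 5).
With v₃ = 5, v = (0, -5, 5), so v₂ = -5.

-5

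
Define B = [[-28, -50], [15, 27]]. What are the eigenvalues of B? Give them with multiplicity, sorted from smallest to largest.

Characteristic polynomial: p(r) = r^2 + r - 6 = (r - 2)(r + 3).
Roots (with multiplicity): -3, 2.

-3, 2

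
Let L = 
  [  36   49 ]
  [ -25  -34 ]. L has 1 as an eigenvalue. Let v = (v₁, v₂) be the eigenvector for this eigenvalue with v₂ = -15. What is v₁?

21

L − 1I = [[35, 49], [-25, -35]].
Solving (L − 1I)v = 0 gives the eigenspace spanned by (21, -15).
With v₂ = -15, v = (21, -15), so v₁ = 21.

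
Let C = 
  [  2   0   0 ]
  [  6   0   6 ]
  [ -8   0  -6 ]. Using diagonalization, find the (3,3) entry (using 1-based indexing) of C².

36

Characteristic polynomial: s^3 + 4s^2 - 12s = s(s - 2)(s + 6), so the eigenvalues are -6, 0, 2.
s=2: eigenvector (1, 0, -1).
s=-6: eigenvector (0, 1, -1).
s=0: eigenvector (0, 1, 0).
P = [[1, 0, 0], [0, 1, 1], [-1, -1, 0]], D = diag(2, -6, 0), P⁻¹ = [[1, 0, 0], [-1, 0, -1], [1, 1, 1]].
C² = P·diag(4, 36, 0)·P⁻¹ = [[4, 0, 0], [-36, 0, -36], [32, 0, 36]].
The requested entry is 36.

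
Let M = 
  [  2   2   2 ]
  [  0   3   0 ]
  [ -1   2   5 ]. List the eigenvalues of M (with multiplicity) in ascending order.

Characteristic polynomial: p(λ) = λ^3 - 10λ^2 + 33λ - 36 = (λ - 4)(λ - 3)^2.
Roots (with multiplicity): 3, 3, 4.

3, 3, 4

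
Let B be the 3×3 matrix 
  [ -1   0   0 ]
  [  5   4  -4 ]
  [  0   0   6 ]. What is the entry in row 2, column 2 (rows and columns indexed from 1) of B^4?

256

Characteristic polynomial: r^3 - 9r^2 + 14r + 24 = (r - 6)(r - 4)(r + 1), so the eigenvalues are -1, 4, 6.
r=-1: eigenvector (1, -1, 0).
r=6: eigenvector (0, -2, 1).
r=4: eigenvector (0, 1, 0).
P = [[1, 0, 0], [-1, -2, 1], [0, 1, 0]], D = diag(-1, 6, 4), P⁻¹ = [[1, 0, 0], [0, 0, 1], [1, 1, 2]].
B⁴ = P·diag(1, 1296, 256)·P⁻¹ = [[1, 0, 0], [255, 256, -2080], [0, 0, 1296]].
The requested entry is 256.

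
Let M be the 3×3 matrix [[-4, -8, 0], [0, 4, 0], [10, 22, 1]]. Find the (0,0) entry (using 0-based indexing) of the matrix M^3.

-64

Characteristic polynomial: λ^3 - λ^2 - 16λ + 16 = (λ - 4)(λ - 1)(λ + 4), so the eigenvalues are -4, 1, 4.
λ=-4: eigenvector (1, 0, -2).
λ=4: eigenvector (-1, 1, 4).
λ=1: eigenvector (0, 0, 1).
P = [[1, -1, 0], [0, 1, 0], [-2, 4, 1]], D = diag(-4, 4, 1), P⁻¹ = [[1, 1, 0], [0, 1, 0], [2, -2, 1]].
M³ = P·diag(-64, 64, 1)·P⁻¹ = [[-64, -128, 0], [0, 64, 0], [130, 382, 1]].
The requested entry is -64.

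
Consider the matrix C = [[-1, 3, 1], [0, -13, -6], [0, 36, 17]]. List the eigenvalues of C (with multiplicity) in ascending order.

-1, -1, 5

Characteristic polynomial: p(λ) = λ^3 - 3λ^2 - 9λ - 5 = (λ - 5)(λ + 1)^2.
Roots (with multiplicity): -1, -1, 5.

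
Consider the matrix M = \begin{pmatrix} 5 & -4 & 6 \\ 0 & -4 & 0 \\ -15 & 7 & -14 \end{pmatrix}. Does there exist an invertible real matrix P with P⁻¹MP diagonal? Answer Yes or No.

No

Characteristic polynomial: p(λ) = λ^3 + 13λ^2 + 56λ + 80 = (λ + 4)^2(λ + 5).
λ = -4 has algebraic multiplicity 2; rank(M + 4I) = 2, so geometric multiplicity = 1.
Geometric multiplicity < algebraic multiplicity, so M is not diagonalizable.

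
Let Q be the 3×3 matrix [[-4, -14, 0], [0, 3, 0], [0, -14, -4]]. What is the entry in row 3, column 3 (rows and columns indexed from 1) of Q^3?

Characteristic polynomial: λ^3 + 5λ^2 - 8λ - 48 = (λ - 3)(λ + 4)^2, so the eigenvalues are -4, -4, 3.
λ=-4: eigenvector (1, 0, 0).
λ=3: eigenvector (-2, 1, -2).
λ=-4: eigenvector (0, 0, 1).
P = [[1, -2, 0], [0, 1, 0], [0, -2, 1]], D = diag(-4, 3, -4), P⁻¹ = [[1, 2, 0], [0, 1, 0], [0, 2, 1]].
Q³ = P·diag(-64, 27, -64)·P⁻¹ = [[-64, -182, 0], [0, 27, 0], [0, -182, -64]].
The requested entry is -64.

-64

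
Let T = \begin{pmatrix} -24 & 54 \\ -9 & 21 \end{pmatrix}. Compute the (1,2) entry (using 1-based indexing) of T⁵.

Characteristic polynomial: λ^2 + 3λ - 18 = (λ - 3)(λ + 6), so the eigenvalues are -6, 3.
λ=3: eigenvector (-2, -1).
λ=-6: eigenvector (3, 1).
P = [[-2, 3], [-1, 1]], D = diag(3, -6), P⁻¹ = [[1, -3], [1, -2]].
T⁵ = P·diag(243, -7776)·P⁻¹ = [[-23814, 48114], [-8019, 16281]].
The requested entry is 48114.

48114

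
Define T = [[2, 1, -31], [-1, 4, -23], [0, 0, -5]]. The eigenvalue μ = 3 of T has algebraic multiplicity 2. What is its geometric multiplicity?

1

T − 3I = [[-1, 1, -31], [-1, 1, -23], [0, 0, -8]].
This matrix has rank 2, so its null space has dimension 3 − 2 = 1.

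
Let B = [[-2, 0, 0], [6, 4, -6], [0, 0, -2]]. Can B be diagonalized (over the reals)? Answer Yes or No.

Yes

Characteristic polynomial: p(λ) = λ^3 - 12λ - 16 = (λ - 4)(λ + 2)^2.
λ = -2 has algebraic multiplicity 2; rank(B + 2I) = 1, so geometric multiplicity = 2.
Every eigenvalue has geometric = algebraic multiplicity, so B is diagonalizable.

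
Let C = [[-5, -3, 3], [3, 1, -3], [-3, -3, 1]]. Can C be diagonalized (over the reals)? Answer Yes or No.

Yes

Characteristic polynomial: p(λ) = λ^3 + 3λ^2 - 4 = (λ - 1)(λ + 2)^2.
λ = -2 has algebraic multiplicity 2; rank(C + 2I) = 1, so geometric multiplicity = 2.
Every eigenvalue has geometric = algebraic multiplicity, so C is diagonalizable.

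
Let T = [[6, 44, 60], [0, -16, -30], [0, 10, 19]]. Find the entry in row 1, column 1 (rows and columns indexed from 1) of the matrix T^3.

216

Characteristic polynomial: μ^3 - 9μ^2 + 14μ + 24 = (μ - 6)(μ - 4)(μ + 1), so the eigenvalues are -1, 4, 6.
μ=6: eigenvector (1, 0, 0).
μ=4: eigenvector (6, -3, 2).
μ=-1: eigenvector (4, -2, 1).
P = [[1, 6, 4], [0, -3, -2], [0, 2, 1]], D = diag(6, 4, -1), P⁻¹ = [[1, 2, 0], [0, 1, 2], [0, -2, -3]].
T³ = P·diag(216, 64, -1)·P⁻¹ = [[216, 824, 780], [0, -196, -390], [0, 130, 259]].
The requested entry is 216.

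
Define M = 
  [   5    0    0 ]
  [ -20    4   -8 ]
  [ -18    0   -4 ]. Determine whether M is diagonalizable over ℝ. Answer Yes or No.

Characteristic polynomial: p(r) = r^3 - 5r^2 - 16r + 80 = (r - 5)(r - 4)(r + 4).
All 3 eigenvalues are distinct, so M is diagonalizable.

Yes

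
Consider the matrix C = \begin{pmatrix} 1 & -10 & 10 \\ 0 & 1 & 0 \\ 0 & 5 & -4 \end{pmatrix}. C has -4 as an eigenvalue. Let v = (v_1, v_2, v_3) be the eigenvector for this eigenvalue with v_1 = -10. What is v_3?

5

C + 4I = [[5, -10, 10], [0, 5, 0], [0, 5, 0]].
Solving (C + 4I)v = 0 gives the eigenspace spanned by (-10, 0, 5).
With v_1 = -10, v = (-10, 0, 5), so v_3 = 5.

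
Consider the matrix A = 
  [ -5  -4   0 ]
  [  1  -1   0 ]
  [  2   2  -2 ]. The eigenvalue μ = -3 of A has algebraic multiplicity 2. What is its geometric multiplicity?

A + 3I = [[-2, -4, 0], [1, 2, 0], [2, 2, 1]].
This matrix has rank 2, so its null space has dimension 3 − 2 = 1.

1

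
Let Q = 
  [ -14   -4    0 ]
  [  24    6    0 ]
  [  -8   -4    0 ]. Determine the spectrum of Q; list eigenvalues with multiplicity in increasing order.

-6, -2, 0

Characteristic polynomial: p(s) = s^3 + 8s^2 + 12s = s(s + 2)(s + 6).
Roots (with multiplicity): -6, -2, 0.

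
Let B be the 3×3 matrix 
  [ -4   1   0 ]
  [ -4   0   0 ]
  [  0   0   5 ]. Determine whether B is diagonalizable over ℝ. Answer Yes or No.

No

Characteristic polynomial: p(μ) = μ^3 - μ^2 - 16μ - 20 = (μ - 5)(μ + 2)^2.
μ = -2 has algebraic multiplicity 2; rank(B + 2I) = 2, so geometric multiplicity = 1.
Geometric multiplicity < algebraic multiplicity, so B is not diagonalizable.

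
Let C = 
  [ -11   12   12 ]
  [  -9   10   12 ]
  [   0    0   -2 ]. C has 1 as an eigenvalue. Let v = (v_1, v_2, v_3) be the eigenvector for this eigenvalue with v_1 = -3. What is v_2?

-3

C − 1I = [[-12, 12, 12], [-9, 9, 12], [0, 0, -3]].
Solving (C − 1I)v = 0 gives the eigenspace spanned by (-3, -3, 0).
With v_1 = -3, v = (-3, -3, 0), so v_2 = -3.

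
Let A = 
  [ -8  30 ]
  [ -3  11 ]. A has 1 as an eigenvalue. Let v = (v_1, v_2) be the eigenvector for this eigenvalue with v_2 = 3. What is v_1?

A − 1I = [[-9, 30], [-3, 10]].
Solving (A − 1I)v = 0 gives the eigenspace spanned by (10, 3).
With v_2 = 3, v = (10, 3), so v_1 = 10.

10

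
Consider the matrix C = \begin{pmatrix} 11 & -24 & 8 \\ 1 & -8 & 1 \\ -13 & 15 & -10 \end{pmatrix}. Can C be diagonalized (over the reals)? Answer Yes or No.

Characteristic polynomial: p(λ) = λ^3 + 7λ^2 - 5λ - 75 = (λ - 3)(λ + 5)^2.
λ = -5 has algebraic multiplicity 2; rank(C + 5I) = 2, so geometric multiplicity = 1.
Geometric multiplicity < algebraic multiplicity, so C is not diagonalizable.

No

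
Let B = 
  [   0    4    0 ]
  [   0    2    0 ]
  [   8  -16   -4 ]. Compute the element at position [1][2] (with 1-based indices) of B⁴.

32

Characteristic polynomial: λ^3 + 2λ^2 - 8λ = λ(λ - 2)(λ + 4), so the eigenvalues are -4, 0, 2.
λ=0: eigenvector (1, 0, 2).
λ=2: eigenvector (2, 1, 0).
λ=-4: eigenvector (0, 0, 1).
P = [[1, 2, 0], [0, 1, 0], [2, 0, 1]], D = diag(0, 2, -4), P⁻¹ = [[1, -2, 0], [0, 1, 0], [-2, 4, 1]].
B⁴ = P·diag(0, 16, 256)·P⁻¹ = [[0, 32, 0], [0, 16, 0], [-512, 1024, 256]].
The requested entry is 32.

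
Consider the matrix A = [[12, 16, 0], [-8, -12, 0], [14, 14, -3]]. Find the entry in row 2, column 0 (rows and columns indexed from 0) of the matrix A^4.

350

Characteristic polynomial: λ^3 + 3λ^2 - 16λ - 48 = (λ - 4)(λ + 3)(λ + 4), so the eigenvalues are -4, -3, 4.
λ=-4: eigenvector (1, -1, 0).
λ=4: eigenvector (2, -1, 2).
λ=-3: eigenvector (0, 0, 1).
P = [[1, 2, 0], [-1, -1, 0], [0, 2, 1]], D = diag(-4, 4, -3), P⁻¹ = [[-1, -2, 0], [1, 1, 0], [-2, -2, 1]].
A⁴ = P·diag(256, 256, 81)·P⁻¹ = [[256, 0, 0], [0, 256, 0], [350, 350, 81]].
The requested entry is 350.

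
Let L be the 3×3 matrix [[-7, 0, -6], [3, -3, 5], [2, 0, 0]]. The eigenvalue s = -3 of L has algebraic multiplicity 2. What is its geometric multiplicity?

1

L + 3I = [[-4, 0, -6], [3, 0, 5], [2, 0, 3]].
This matrix has rank 2, so its null space has dimension 3 − 2 = 1.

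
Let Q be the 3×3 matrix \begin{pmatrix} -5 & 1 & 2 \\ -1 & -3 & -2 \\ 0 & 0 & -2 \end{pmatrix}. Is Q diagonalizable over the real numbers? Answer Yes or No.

Characteristic polynomial: p(r) = r^3 + 10r^2 + 32r + 32 = (r + 2)(r + 4)^2.
r = -4 has algebraic multiplicity 2; rank(Q + 4I) = 2, so geometric multiplicity = 1.
Geometric multiplicity < algebraic multiplicity, so Q is not diagonalizable.

No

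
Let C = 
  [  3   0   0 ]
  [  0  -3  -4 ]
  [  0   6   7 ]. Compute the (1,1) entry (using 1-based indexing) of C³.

Characteristic polynomial: t^3 - 7t^2 + 15t - 9 = (t - 3)^2(t - 1), so the eigenvalues are 1, 3, 3.
t=3: eigenvector (0, -2, 3).
t=1: eigenvector (0, 1, -1).
t=3: eigenvector (1, 0, 0).
P = [[0, 0, 1], [-2, 1, 0], [3, -1, 0]], D = diag(3, 1, 3), P⁻¹ = [[0, 1, 1], [0, 3, 2], [1, 0, 0]].
C³ = P·diag(27, 1, 27)·P⁻¹ = [[27, 0, 0], [0, -51, -52], [0, 78, 79]].
The requested entry is 27.

27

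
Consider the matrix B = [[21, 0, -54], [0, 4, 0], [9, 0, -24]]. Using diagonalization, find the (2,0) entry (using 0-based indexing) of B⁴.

Characteristic polynomial: μ^3 - μ^2 - 30μ + 72 = (μ - 4)(μ - 3)(μ + 6), so the eigenvalues are -6, 3, 4.
μ=3: eigenvector (3, 0, 1).
μ=4: eigenvector (0, 1, 0).
μ=-6: eigenvector (2, 0, 1).
P = [[3, 0, 2], [0, 1, 0], [1, 0, 1]], D = diag(3, 4, -6), P⁻¹ = [[1, 0, -2], [0, 1, 0], [-1, 0, 3]].
B⁴ = P·diag(81, 256, 1296)·P⁻¹ = [[-2349, 0, 7290], [0, 256, 0], [-1215, 0, 3726]].
The requested entry is -1215.

-1215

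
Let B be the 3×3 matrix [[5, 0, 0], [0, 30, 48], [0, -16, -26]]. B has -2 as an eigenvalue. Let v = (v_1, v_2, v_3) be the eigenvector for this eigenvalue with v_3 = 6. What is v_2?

B + 2I = [[7, 0, 0], [0, 32, 48], [0, -16, -24]].
Solving (B + 2I)v = 0 gives the eigenspace spanned by (0, -9, 6).
With v_3 = 6, v = (0, -9, 6), so v_2 = -9.

-9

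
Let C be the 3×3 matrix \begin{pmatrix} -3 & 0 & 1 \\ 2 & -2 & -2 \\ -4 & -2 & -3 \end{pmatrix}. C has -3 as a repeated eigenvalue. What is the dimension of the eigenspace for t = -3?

C + 3I = [[0, 0, 1], [2, 1, -2], [-4, -2, 0]].
This matrix has rank 2, so its null space has dimension 3 − 2 = 1.

1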